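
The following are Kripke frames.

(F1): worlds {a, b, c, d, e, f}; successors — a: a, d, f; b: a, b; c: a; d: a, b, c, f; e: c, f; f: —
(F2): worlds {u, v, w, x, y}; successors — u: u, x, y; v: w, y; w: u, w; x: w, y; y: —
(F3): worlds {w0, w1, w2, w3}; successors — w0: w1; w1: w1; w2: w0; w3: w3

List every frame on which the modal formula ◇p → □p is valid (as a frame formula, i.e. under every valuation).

(F3)

This is the axiom for partial functionality; its first-order frame correspondent is ∀x ∀y ∀z (Rxy ∧ Rxz → y = z).
(F1): fails — a sees both a and d.
(F2): fails — u sees both u and x.
(F3): satisfies the condition.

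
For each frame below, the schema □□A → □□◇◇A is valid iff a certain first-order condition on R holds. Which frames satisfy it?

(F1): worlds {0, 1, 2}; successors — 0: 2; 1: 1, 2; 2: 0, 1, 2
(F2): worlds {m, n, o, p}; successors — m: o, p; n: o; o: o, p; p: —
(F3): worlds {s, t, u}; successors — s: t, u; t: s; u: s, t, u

(F1), (F3)

The schema corresponds to a generalized confluence (Geach) condition: ∀x ∀z (xR²z → ∃w (xR²w ∧ zR²w)).
(F1): condition met.
(F2): fails — mR²p but no w with mR²w and pR²w.
(F3): condition met.
Valid on: (F1), (F3).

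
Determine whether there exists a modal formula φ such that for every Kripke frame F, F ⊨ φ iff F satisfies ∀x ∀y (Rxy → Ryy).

Yes — defined by □(□r → r)

This is a Sahlqvist condition; the T□ axiom □(□r → r) defines it.
Suppose □(□r→r) is valid. Take Rxy and set V(r)={w : Ryw}. Then at y, □r holds; since □(□r→r) at x, □r→r at y, so r at y, i.e. Ryy.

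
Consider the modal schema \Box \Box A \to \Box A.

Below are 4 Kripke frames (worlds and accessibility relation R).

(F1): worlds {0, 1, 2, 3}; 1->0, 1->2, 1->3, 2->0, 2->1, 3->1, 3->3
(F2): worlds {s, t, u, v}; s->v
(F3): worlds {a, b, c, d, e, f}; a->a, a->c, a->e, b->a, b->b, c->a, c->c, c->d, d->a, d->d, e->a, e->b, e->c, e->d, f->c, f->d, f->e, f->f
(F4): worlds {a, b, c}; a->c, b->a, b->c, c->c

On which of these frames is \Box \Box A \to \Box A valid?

Frame correspondent (Sahlqvist): \forall x \forall y (Rxy \to \exists z (Rxz \wedge Rzy)) — i.e. density.
(F1): fails — R12 but no z with R1z and Rz2.
(F2): fails — Rsv but no z with Rsz and Rzv.
(F3): ✓.
(F4): fails — Rba but no z with Rbz and Rza.
Valid on: (F3).

(F3)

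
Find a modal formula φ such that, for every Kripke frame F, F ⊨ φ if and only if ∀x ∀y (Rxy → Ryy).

□(□s → s)

A defining formula is □(□s → s) (the T□ axiom).
Suppose □(□s→s) is valid. Take Rxy and set V(s)={w : Ryw}. Then at y, □s holds; since □(□s→s) at x, □s→s at y, so s at y, i.e. Ryy.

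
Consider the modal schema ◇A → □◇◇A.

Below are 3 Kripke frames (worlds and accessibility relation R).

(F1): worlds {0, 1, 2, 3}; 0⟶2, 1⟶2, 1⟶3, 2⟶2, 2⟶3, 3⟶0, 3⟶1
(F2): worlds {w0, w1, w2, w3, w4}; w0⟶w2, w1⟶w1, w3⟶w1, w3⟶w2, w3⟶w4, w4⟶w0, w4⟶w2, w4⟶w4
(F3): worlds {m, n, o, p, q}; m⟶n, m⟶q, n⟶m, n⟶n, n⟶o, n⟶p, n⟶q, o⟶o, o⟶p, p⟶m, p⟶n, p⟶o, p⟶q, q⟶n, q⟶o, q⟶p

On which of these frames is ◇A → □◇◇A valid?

(F3)

The schema corresponds to a generalized confluence (Geach) condition: ∀x ∀y ∀z ((xRy ∧ xRz) → ∃w (y = w ∧ zR²w)).
(F1): fails — 3R0, 3R0 but no w with 0=w and 0R²w.
(F2): fails — w0Rw2, w0Rw2 but no w with w2=w and w2R²w.
(F3): ✓.
Valid on: (F3).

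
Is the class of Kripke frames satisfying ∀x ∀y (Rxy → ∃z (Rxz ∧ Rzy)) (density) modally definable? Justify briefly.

This is a Sahlqvist condition; the C4 axiom □□p → □p defines it.
Suppose □□p→□p is valid. Take Rxy and set V(p)={w : xR²w}. Then □□p at x, so □p at x, so p at y, i.e. ∃z(Rxz∧Rzy).

Definable; □□p → □p defines it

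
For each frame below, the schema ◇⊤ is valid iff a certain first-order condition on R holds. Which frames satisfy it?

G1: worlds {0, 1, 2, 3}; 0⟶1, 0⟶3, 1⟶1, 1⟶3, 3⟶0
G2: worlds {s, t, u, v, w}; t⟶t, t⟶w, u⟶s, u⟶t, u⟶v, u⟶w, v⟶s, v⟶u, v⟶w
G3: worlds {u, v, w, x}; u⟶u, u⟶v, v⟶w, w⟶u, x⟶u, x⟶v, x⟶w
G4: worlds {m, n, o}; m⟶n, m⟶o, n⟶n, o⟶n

This is the axiom for seriality; its first-order frame correspondent is ∀x ∃y Rxy.
G1: fails — world 2 has no successor.
G2: fails — world s has no successor.
G3: satisfies the condition.
G4: satisfies the condition.
Valid on: G3, G4.

G3, G4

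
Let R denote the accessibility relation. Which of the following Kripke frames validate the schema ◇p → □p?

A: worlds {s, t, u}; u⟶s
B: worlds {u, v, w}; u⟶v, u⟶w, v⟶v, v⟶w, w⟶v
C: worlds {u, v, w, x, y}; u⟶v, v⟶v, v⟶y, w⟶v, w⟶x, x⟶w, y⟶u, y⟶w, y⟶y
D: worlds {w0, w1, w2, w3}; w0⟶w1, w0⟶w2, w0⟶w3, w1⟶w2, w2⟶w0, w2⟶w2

A

This is the axiom for partial functionality; its first-order frame correspondent is ∀x ∀y ∀z (Rxy ∧ Rxz → y = z).
A: holds.
B: fails — u sees both v and w.
C: fails — v sees both v and y.
D: fails — w0 sees both w1 and w2.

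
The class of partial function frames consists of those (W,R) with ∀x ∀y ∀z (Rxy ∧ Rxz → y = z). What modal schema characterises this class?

A defining formula is ◇q → □q (the CD axiom).
Suppose ◇q→□q is valid. Take Rxy, Rxz and set V(q)={y}. Then ◇q at x, so □q at x, so q at z, i.e. z=y.

◇q → □q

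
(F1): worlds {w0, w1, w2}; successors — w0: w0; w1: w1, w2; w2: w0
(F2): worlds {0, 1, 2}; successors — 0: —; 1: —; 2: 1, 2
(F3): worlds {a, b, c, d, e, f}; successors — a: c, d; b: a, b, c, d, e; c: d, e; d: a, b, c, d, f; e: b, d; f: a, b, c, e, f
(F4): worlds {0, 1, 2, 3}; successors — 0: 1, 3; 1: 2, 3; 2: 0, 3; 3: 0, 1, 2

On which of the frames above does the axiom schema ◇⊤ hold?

(F1), (F3), (F4)

The schema corresponds to seriality: ∀x ∃y Rxy.
(F1): ✓.
(F2): fails — world 0 has no successor.
(F3): ✓.
(F4): ✓.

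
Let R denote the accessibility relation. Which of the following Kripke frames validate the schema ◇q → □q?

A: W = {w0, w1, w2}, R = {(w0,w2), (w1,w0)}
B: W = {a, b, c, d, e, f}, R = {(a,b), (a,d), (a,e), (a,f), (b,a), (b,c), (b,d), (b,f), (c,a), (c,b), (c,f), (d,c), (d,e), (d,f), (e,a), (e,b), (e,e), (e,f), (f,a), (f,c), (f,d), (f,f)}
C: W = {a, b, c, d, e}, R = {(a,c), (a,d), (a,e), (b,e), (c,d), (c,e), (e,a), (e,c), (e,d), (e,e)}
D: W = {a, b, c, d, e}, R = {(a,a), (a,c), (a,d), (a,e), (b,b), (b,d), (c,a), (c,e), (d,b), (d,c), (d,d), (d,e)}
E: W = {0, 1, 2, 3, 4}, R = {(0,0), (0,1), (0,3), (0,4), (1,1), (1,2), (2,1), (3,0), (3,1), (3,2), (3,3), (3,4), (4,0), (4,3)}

A

This is the axiom for partial functionality; its first-order frame correspondent is ∀x ∀y ∀z (Rxy ∧ Rxz → y = z).
A: satisfies the condition.
B: fails — a sees both b and d.
C: fails — a sees both c and d.
D: fails — a sees both a and c.
E: fails — 0 sees both 0 and 1.
Valid on: A.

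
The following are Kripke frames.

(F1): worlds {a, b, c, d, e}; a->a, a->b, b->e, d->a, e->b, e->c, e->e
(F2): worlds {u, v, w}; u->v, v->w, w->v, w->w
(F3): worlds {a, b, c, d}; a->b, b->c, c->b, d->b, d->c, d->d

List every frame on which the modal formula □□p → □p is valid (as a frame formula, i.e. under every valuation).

(F1)

Frame correspondent (Sahlqvist): ∀x ∀y (Rxy → ∃z (Rxz ∧ Rzy)) — i.e. density.
(F1): ✓.
(F2): fails — Ruv but no z with Ruz and Rzv.
(F3): fails — Rbc but no z with Rbz and Rzc.
Valid on: (F1).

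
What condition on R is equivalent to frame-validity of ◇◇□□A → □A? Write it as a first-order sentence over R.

∀x ∀y ∀z ((xR²y ∧ xRz) → ∃w (yR²w ∧ z = w))

This is a Sahlqvist (Geach-type) schema ◇^2□^2A → □^1◇^0A.
First-order correspondent: ∀x ∀y ∀z ((xR²y ∧ xRz) → ∃w (yR²w ∧ z = w)).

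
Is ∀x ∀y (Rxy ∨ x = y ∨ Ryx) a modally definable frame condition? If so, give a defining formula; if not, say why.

Not definable by any modal formula

Any modally definable frame class is closed under disjoint unions.
Take 3 disjoint single-world reflexive frames: each is trivially connected, but their disjoint union has 3 worlds with no edge between distinct components, so it is not connected.
So the class is not modally definable.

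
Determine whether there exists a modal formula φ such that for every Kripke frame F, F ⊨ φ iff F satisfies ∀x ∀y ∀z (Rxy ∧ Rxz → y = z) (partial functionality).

The condition is partial functionality. A defining modal formula is ◇r → □r.
Suppose ◇r→□r is valid. Take Rxy, Rxz and set V(r)={y}. Then ◇r at x, so □r at x, so r at z, i.e. z=y.

Definable; ◇r → □r defines it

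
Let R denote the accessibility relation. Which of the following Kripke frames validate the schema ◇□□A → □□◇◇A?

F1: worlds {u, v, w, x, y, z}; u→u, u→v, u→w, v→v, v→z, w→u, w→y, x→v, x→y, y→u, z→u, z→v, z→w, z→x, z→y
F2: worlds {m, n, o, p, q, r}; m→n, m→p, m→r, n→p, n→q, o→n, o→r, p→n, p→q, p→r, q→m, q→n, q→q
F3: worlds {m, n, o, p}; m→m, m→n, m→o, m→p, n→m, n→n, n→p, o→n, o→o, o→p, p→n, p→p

F1, F3

This is the axiom for a generalized confluence (Geach) condition; its first-order frame correspondent is ∀x ∀y ∀z ((xRy ∧ xR²z) → ∃w (yR²w ∧ zR²w)).
F1: ✓.
F2: fails — mRn, mR²r but no w with nR²w and rR²w.
F3: ✓.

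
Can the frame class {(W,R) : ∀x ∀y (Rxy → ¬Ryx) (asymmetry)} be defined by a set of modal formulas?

Any modally definable frame class is closed under surjective bounded morphisms.
The 4-cycle (worlds w0,w1,w2,w3 with w0→w1→w2→w3→w0) is asymmetric. Mapping every world to a single reflexive point • is a surjective bounded morphism, and the reflexive point is not asymmetric (R•• but asymmetry requires ¬R••).
Hence asymmetry is not modally definable.

No — not modally definable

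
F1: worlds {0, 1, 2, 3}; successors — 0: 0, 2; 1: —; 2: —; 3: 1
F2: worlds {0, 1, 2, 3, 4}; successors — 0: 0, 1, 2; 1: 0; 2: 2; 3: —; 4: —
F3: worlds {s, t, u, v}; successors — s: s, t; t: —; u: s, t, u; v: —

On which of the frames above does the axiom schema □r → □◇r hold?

F2

This is the axiom for a generalized confluence (Geach) condition; its first-order frame correspondent is ∀x ∀z (xRz → ∃w (xRw ∧ zRw)).
F1: fails — 0R2 but no w with 0Rw and 2Rw.
F2: condition met.
F3: fails — sRt but no w with sRw and tRw.
Valid on: F2.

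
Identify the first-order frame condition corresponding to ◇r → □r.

Partial functionality

Suppose ◇r→□r is valid. Take Rxy, Rxz and set V(r)={y}. Then ◇r at x, so □r at x, so r at z, i.e. z=y.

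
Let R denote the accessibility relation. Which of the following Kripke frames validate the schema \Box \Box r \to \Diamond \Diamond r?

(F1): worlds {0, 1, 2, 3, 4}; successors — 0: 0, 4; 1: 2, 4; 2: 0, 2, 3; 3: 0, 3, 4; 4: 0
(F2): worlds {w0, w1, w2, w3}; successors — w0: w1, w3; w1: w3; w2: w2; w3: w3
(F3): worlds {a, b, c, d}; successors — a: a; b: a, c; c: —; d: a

(F1), (F2)

This is the axiom for a generalized confluence (Geach) condition; its first-order frame correspondent is \forall x \exists w (x R^2 w \wedge x R^2 w).
(F1): ✓.
(F2): ✓.
(F3): fails — at c but no w with cR²w and cR²w.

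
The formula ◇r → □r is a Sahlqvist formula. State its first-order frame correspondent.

partial functionality: ∀x ∀y ∀z (Rxy ∧ Rxz → y = z)

Suppose ◇r→□r is valid. Take Rxy, Rxz and set V(r)={y}. Then ◇r at x, so □r at x, so r at z, i.e. z=y.
Conversely, on a frame with partial functionality the schema holds at every world under every valuation.
So the correspondent is partial functionality.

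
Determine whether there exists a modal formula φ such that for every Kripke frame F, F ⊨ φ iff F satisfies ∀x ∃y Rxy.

Definable; □p → ◇p defines it

The condition is seriality. A defining modal formula is □p → ◇p.
Suppose □p→◇p is valid. At any x set V(p)=W. Then □p at x, so ◇p at x, so x has a successor.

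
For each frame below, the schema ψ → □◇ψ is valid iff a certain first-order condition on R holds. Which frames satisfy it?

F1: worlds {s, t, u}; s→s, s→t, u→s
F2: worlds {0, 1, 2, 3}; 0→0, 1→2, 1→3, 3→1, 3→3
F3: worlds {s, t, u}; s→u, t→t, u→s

Frame correspondent (Sahlqvist): ∀x ∀y (Rxy → Ryx) — i.e. symmetry.
F1: fails — Rus but not Rsu.
F2: fails — R12 but not R21.
F3: ✓.
Valid on: F3.

F3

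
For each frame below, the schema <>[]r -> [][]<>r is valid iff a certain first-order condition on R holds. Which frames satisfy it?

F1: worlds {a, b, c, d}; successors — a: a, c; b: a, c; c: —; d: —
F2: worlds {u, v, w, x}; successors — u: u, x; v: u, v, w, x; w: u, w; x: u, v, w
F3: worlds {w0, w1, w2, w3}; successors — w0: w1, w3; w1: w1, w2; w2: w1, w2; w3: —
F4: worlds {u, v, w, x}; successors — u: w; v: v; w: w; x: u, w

Frame correspondent (Sahlqvist): forall x forall y forall z ((xRy & x R^2 z) -> exists w (yRw & zRw)) — i.e. a generalized confluence (Geach) condition.
F1: fails — aRa, aR²c but no w with aRw and cRw.
F2: satisfies the condition.
F3: fails — w0Rw3, w0R²w1 but no w with w3Rw and w1Rw.
F4: satisfies the condition.

F2, F4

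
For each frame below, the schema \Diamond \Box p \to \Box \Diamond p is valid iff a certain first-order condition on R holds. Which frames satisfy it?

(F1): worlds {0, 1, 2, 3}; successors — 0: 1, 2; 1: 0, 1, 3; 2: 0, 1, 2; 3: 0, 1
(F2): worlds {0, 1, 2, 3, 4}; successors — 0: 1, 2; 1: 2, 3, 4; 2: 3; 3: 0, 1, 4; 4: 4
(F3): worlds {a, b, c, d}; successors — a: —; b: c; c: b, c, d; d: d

This is the axiom for convergence; its first-order frame correspondent is \forall x \forall y \forall z (Rxy \wedge Rxz \to \exists w (Ryw \wedge Rzw)).
(F1): ✓.
(F2): fails — R12 and R14 but 2 and 4 have no common successor.
(F3): fails — Rcd and Rcb but d and b have no common successor.
Valid on: (F1).

(F1)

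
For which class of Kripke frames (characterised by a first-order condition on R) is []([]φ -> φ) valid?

shift-reflexivity

This is the T□ axiom.
It corresponds to shift-reflexivity: forall x forall y (Rxy -> Ryy).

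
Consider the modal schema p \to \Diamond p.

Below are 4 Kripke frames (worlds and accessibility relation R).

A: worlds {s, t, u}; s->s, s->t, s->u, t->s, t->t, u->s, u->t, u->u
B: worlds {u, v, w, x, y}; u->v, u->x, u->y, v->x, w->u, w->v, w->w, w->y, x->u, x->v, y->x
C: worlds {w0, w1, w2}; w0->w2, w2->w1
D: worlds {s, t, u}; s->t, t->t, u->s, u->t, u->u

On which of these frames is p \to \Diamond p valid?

A

This is the axiom for reflexivity; its first-order frame correspondent is \forall x Rxx.
A: holds.
B: fails — world u does not see itself.
C: fails — world w0 does not see itself.
D: fails — world s does not see itself.
Valid on: A.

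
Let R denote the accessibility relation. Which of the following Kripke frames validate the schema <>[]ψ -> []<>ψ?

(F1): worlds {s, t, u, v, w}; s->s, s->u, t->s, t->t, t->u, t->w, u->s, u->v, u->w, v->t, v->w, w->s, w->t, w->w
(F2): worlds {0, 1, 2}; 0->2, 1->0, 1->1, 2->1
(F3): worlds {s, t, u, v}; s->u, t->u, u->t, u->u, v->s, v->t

This is the axiom for convergence; its first-order frame correspondent is forall x forall y forall z (Rxy & Rxz -> exists w (Ryw & Rzw)).
(F1): fails — Ruv and Rus but v and s have no common successor.
(F2): fails — R10 and R11 but 0 and 1 have no common successor.
(F3): condition met.
Valid on: (F3).

(F3)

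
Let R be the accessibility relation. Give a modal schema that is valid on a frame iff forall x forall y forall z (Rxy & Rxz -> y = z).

This is partial functionality; the standard corresponding axiom is CD: ◇p → □p.
Suppose ◇p→□p is valid. Take Rxy, Rxz and set V(p)={y}. Then ◇p at x, so □p at x, so p at z, i.e. z=y.

◇p → □p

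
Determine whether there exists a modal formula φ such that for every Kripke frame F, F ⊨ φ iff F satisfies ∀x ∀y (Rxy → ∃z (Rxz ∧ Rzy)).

Yes, by □□r → □r

Yes: it is density, defined by the C4 schema □□r → □r.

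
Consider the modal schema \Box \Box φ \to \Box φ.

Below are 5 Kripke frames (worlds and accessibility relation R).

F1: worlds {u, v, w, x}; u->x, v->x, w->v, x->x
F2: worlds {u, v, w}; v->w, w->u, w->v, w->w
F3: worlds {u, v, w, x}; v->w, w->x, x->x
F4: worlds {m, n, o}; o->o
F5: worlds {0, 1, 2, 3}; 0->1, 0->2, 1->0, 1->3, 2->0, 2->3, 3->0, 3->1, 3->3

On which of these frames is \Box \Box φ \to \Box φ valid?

The schema corresponds to density: \forall x \forall y (Rxy \to \exists z (Rxz \wedge Rzy)).
F1: fails — Rwv but no z with Rwz and Rzv.
F2: ✓.
F3: fails — Rvw but no z with Rvz and Rzw.
F4: ✓.
F5: fails — R02 but no z with R0z and Rz2.

F2, F4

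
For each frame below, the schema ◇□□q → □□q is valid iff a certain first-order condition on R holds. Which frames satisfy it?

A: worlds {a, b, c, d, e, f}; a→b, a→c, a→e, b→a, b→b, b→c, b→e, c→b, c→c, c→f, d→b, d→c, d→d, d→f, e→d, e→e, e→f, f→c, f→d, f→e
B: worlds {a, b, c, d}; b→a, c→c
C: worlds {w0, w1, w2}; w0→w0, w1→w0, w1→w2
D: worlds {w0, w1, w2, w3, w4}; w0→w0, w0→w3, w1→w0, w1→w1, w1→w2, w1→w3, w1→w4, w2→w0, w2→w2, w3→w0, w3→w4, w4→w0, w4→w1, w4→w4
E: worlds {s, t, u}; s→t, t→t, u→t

The schema corresponds to a generalized confluence (Geach) condition: ∀x ∀y ∀z ((xRy ∧ xR²z) → ∃w (yR²w ∧ z = w)).
A: fails — aRe, aR²a but no w with eR²w and a=w.
B: holds.
C: fails — w1Rw2, w1R²w0 but no w with w2R²w and w0=w.
D: fails — w1Rw0, w1R²w1 but no w with w0R²w and w1=w.
E: holds.
Valid on: B, E.

B, E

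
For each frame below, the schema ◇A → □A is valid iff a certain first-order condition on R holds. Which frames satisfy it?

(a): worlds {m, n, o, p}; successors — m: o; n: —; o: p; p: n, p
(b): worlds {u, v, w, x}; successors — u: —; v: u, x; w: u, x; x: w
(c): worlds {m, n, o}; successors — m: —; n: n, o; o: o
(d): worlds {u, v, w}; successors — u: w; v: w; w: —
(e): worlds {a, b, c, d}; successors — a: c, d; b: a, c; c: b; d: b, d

(d)

Frame correspondent (Sahlqvist): ∀x ∀y ∀z (Rxy ∧ Rxz → y = z) — i.e. partial functionality.
(a): fails — p sees both n and p.
(b): fails — v sees both u and x.
(c): fails — n sees both n and o.
(d): ✓.
(e): fails — a sees both c and d.
Valid on: (d).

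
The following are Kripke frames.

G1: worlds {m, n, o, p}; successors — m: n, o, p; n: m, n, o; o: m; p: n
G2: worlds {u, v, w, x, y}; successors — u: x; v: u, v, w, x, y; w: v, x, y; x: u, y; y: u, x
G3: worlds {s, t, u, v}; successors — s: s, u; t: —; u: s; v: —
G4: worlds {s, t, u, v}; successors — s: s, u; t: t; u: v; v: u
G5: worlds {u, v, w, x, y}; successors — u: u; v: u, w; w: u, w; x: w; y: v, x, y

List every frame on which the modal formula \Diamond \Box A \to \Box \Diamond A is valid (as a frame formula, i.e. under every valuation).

This is the axiom for convergence; its first-order frame correspondent is \forall x \forall y \forall z (Rxy \wedge Rxz \to \exists w (Ryw \wedge Rzw)).
G1: fails — Rmo and Rmp but o and p have no common successor.
G2: fails — Rvu and Rvx but u and x have no common successor.
G3: holds.
G4: fails — Rsu and Rss but u and s have no common successor.
G5: fails — Ryx and Ryy but x and y have no common successor.
Valid on: G3.

G3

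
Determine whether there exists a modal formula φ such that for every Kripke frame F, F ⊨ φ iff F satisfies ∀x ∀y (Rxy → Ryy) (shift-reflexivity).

Yes, by □(□p → p)

The condition is shift-reflexivity. A defining modal formula is □(□p → p).
Suppose □(□p→p) is valid. Take Rxy and set V(p)={w : Ryw}. Then at y, □p holds; since □(□p→p) at x, □p→p at y, so p at y, i.e. Ryy.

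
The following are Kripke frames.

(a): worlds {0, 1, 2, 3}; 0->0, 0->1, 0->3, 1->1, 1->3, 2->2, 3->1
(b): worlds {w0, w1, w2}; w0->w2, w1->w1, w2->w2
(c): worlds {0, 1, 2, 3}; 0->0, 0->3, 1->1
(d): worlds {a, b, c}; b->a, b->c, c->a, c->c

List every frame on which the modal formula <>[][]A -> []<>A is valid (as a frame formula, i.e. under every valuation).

The schema corresponds to a generalized confluence (Geach) condition: forall x forall y forall z ((xRy & xRz) -> exists w (y R^2 w & zRw)).
(a): condition met.
(b): condition met.
(c): fails — 0R0, 0R3 but no w with 0R²w and 3Rw.
(d): fails — bRa, bRa but no w with aR²w and aRw.

(a), (b)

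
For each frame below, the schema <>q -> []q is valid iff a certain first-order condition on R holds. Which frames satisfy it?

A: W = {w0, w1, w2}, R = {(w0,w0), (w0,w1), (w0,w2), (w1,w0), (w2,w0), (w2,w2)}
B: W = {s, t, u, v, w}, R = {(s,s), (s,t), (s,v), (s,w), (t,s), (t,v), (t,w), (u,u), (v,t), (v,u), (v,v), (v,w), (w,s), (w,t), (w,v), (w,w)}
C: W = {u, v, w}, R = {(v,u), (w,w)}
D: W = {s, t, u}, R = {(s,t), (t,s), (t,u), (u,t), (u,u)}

C

This is the axiom for partial functionality; its first-order frame correspondent is forall x forall y forall z (Rxy & Rxz -> y = z).
A: fails — w0 sees both w0 and w1.
B: fails — s sees both s and t.
C: ✓.
D: fails — t sees both s and u.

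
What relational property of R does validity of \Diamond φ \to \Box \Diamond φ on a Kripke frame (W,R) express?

The Euclidean property

Suppose ◇φ→□◇φ is valid. Take Rxy, Rxz and set V(φ)={y}. Then ◇φ at x, so □◇φ at x, so ◇φ at z, so some w with Rzw has φ; w=y, i.e. Rzy. By symmetry of the argument, Ryz.
The converse is a direct semantic check.
So the correspondent is the Euclidean property.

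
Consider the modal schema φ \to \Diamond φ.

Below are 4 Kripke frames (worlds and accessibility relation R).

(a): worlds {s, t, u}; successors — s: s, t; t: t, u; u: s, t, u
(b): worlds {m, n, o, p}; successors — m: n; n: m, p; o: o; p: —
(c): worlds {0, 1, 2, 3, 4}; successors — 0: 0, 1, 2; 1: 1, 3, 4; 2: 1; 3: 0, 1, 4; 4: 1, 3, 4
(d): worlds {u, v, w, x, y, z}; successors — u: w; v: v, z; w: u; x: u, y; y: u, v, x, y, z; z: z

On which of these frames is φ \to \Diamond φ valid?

The schema corresponds to reflexivity: \forall x Rxx.
(a): condition met.
(b): fails — world m does not see itself.
(c): fails — world 2 does not see itself.
(d): fails — world u does not see itself.

(a)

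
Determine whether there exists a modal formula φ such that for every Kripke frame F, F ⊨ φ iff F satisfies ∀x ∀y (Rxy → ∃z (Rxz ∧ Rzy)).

Yes: it is density, defined by the C4 schema □□q → □q.
Suppose □□q→□q is valid. Take Rxy and set V(q)={w : xR²w}. Then □□q at x, so □q at x, so q at y, i.e. ∃z(Rxz∧Rzy).

Yes, by □□q → □q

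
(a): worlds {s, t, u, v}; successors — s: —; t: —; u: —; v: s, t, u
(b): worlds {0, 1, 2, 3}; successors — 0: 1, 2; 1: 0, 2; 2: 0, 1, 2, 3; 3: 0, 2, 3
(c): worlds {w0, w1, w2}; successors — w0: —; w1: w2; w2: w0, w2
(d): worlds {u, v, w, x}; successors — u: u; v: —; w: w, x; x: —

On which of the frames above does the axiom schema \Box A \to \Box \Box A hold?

This is the axiom for transitivity; its first-order frame correspondent is \forall x \forall y \forall z (Rxy \wedge Ryz \to Rxz).
(a): satisfies the condition.
(b): fails — R10 and R01 but not R11.
(c): fails — Rw1w2 and Rw2w0 but not Rw1w0.
(d): satisfies the condition.
Valid on: (a), (d).

(a), (d)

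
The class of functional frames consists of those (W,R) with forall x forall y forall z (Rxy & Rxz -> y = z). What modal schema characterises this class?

A defining formula is ◇p → □p (the CD axiom).
Suppose ◇p→□p is valid. Take Rxy, Rxz and set V(p)={y}. Then ◇p at x, so □p at x, so p at z, i.e. z=y.

◇p → □p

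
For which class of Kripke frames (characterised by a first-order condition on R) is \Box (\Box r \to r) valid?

Shift-reflexivity

Suppose □(□r→r) is valid. Take Rxy and set V(r)={w : Ryw}. Then at y, □r holds; since □(□r→r) at x, □r→r at y, so r at y, i.e. Ryy.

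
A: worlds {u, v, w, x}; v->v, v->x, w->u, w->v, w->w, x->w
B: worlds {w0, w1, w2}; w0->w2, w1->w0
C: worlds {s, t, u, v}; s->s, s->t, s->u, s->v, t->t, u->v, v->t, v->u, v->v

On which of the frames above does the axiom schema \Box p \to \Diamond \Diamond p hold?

The schema corresponds to a generalized confluence (Geach) condition: \forall x \exists w (xRw \wedge x R^2 w).
A: fails — at u but no t with uRt and uR²t.
B: fails — at w0 but no w with w0Rw and w0R²w.
C: ✓.

C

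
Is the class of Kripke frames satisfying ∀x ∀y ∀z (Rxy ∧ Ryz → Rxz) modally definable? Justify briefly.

This is a Sahlqvist condition; the 4 axiom □r → □□r defines it.
Suppose □r→□□r is valid. Take Rxy, Ryz and set V(r)={w : Rxw}. Then □r at x, so □□r at x, so □r at y, so r at z, i.e. Rxz.

Yes — defined by □r → □□r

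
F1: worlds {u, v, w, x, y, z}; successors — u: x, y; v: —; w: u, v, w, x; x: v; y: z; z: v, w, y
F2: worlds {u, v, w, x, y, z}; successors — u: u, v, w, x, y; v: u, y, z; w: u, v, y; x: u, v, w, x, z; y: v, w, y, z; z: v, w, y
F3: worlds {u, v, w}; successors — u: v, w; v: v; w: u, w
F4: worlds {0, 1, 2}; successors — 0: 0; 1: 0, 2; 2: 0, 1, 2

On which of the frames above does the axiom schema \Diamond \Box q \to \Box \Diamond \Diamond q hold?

F2, F4

Frame correspondent (Sahlqvist): \forall x \forall y \forall z ((xRy \wedge xRz) \to \exists w (yRw \wedge z R^2 w)) — i.e. a generalized confluence (Geach) condition.
F1: fails — uRx, uRx but no t with xRt and xR²t.
F2: ✓.
F3: fails — uRw, uRv but no t with wRt and vR²t.
F4: ✓.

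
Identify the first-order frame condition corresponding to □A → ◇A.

This schema is the D axiom.
It corresponds to seriality: ∀x ∃y Rxy.

seriality: ∀x ∃y Rxy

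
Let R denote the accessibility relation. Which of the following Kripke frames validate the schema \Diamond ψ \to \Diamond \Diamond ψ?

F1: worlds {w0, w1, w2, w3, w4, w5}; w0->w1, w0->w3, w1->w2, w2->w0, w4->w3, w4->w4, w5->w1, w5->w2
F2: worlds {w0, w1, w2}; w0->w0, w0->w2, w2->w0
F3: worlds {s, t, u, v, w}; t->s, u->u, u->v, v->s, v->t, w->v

F2

The schema corresponds to a generalized confluence (Geach) condition: \forall x \forall y (xRy \to \exists w (y = w \wedge x R^2 w)).
F1: fails — w0Rw1 but no w with w1=w and w0R²w.
F2: satisfies the condition.
F3: fails — tRs but no w* with s=w* and tR²w*.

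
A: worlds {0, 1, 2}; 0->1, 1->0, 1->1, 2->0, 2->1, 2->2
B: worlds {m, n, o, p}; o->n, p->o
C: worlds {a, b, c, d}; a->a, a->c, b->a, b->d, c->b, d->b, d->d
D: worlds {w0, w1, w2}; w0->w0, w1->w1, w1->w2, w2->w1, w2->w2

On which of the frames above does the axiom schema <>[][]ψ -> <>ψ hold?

This is the axiom for a generalized confluence (Geach) condition; its first-order frame correspondent is forall x forall y (xRy -> exists w (y R^2 w & xRw)).
A: satisfies the condition.
B: fails — oRn but no w with nR²w and oRw.
C: satisfies the condition.
D: satisfies the condition.

A, C, D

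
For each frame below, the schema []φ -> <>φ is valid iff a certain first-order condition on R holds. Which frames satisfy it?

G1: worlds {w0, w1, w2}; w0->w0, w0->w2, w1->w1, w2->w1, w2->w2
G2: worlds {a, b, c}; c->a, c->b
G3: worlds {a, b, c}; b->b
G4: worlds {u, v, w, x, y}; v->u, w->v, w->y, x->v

This is the axiom for seriality; its first-order frame correspondent is forall x exists y Rxy.
G1: satisfies the condition.
G2: fails — world a has no successor.
G3: fails — world a has no successor.
G4: fails — world u has no successor.
Valid on: G1.

G1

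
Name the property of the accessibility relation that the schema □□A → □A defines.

density: ∀x ∀y (Rxy → ∃z (Rxz ∧ Rzy))

This schema is the C4 axiom.
Its frame correspondent is density — ∀x ∀y (Rxy → ∃z (Rxz ∧ Rzy)).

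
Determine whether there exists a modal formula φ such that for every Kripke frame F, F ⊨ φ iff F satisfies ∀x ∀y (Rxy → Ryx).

Yes, by r → □◇r

This is a Sahlqvist condition; the B axiom r → □◇r defines it.
Suppose r→□◇r is valid. Take Rxy and set V(r)={x}. Then r at x, so □◇r at x, so ◇r at y, so some z with Ryz has r; z=x, i.e. Ryx.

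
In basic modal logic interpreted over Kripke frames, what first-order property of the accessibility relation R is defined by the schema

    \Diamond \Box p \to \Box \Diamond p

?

Suppose ◇□p→□◇p is valid. Take Rxy, Rxz and set V(p)={w : Ryw}. Then □p at y so ◇□p at x, so □◇p at x, so ◇p at z, giving w with Rzw and Ryw.

Convergence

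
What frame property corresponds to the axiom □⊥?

This is the Ver axiom.
It corresponds to emptiness of R: ∀x ∀y ¬Rxy.

emptiness of R: ∀x ∀y ¬Rxy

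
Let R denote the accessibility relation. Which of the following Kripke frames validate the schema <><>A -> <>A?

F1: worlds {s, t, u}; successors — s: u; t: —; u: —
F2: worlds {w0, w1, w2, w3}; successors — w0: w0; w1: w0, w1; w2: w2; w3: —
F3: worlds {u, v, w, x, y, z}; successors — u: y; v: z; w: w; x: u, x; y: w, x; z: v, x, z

This is the axiom for transitivity; its first-order frame correspondent is forall x forall y forall z (Rxy & Ryz -> Rxz).
F1: ✓.
F2: ✓.
F3: fails — Ryx and Rxu but not Ryu.

F1, F2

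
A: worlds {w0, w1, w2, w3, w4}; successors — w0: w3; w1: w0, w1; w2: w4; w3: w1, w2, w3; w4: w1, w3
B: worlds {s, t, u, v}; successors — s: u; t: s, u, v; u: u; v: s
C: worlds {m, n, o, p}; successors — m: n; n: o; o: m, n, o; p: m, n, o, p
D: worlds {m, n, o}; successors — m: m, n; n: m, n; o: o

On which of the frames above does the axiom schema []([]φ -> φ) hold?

D

Frame correspondent (Sahlqvist): forall x forall y (Rxy -> Ryy) — i.e. shift-reflexivity.
A: fails — Rw1w0 but not Rw0w0.
B: fails — Rtv but not Rvv.
C: fails — Rom but not Rmm.
D: holds.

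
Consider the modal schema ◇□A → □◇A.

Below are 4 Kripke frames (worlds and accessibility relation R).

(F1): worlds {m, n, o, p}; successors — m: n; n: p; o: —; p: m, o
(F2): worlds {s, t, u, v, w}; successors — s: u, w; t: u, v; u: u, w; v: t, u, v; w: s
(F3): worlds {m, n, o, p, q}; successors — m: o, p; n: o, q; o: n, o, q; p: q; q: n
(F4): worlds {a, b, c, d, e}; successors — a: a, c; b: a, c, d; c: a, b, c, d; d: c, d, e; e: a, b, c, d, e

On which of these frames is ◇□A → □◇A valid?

(F4)

The schema corresponds to convergence: ∀x ∀y ∀z (Rxy ∧ Rxz → ∃w (Ryw ∧ Rzw)).
(F1): fails — Rpo and Rpo but o and o have no common successor.
(F2): fails — Rsw and Rsu but w and u have no common successor.
(F3): fails — Ron and Roq but n and q have no common successor.
(F4): satisfies the condition.
Valid on: (F4).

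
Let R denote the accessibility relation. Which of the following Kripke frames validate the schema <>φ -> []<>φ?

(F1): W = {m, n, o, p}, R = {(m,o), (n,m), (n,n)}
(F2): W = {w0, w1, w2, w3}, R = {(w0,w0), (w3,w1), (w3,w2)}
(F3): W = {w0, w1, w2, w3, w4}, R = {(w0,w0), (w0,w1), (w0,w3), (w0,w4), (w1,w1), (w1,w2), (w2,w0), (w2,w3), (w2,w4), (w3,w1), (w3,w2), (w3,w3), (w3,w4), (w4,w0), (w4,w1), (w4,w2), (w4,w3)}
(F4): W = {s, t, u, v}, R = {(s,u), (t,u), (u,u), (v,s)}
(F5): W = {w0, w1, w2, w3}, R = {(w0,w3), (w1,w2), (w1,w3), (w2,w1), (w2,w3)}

none

This is the axiom for the Euclidean property; its first-order frame correspondent is forall x forall y forall z (Rxy & Rxz -> Ryz).
(F1): fails — Rmo and Rmo but not Roo.
(F2): fails — Rw3w1 and Rw3w1 but not Rw1w1.
(F3): fails — Rw0w4 and Rw0w4 but not Rw4w4.
(F4): fails — Rvs and Rvs but not Rss.
(F5): fails — Rw0w3 and Rw0w3 but not Rw3w3.
Valid on no frame.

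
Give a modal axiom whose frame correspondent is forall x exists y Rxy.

□s → ◇s

A defining formula is □s → ◇s (the D axiom).
Suppose □s→◇s is valid. At any x set V(s)=W. Then □s at x, so ◇s at x, so x has a successor.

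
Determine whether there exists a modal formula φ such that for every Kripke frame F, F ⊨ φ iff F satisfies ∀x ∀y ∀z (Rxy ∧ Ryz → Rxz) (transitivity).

This is a Sahlqvist condition; the 4 axiom □p → □□p defines it.
Suppose □p→□□p is valid. Take Rxy, Ryz and set V(p)={w : Rxw}. Then □p at x, so □□p at x, so □p at y, so p at z, i.e. Rxz.

Yes — defined by □p → □□p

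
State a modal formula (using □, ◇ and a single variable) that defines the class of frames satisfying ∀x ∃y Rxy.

□ψ → ◇ψ

A defining formula is □ψ → ◇ψ (the D axiom).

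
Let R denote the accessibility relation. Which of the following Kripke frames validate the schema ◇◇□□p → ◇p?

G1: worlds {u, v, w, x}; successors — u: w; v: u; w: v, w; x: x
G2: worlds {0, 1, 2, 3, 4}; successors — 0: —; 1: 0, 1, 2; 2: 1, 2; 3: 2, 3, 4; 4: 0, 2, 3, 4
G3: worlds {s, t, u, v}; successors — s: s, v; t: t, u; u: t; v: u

Frame correspondent (Sahlqvist): ∀x ∀y (xR²y → ∃w (yR²w ∧ xRw)) — i.e. a generalized confluence (Geach) condition.
G1: holds.
G2: fails — 1R²0 but no w with 0R²w and 1Rw.
G3: fails — sR²u but no w with uR²w and sRw.
Valid on: G1.

G1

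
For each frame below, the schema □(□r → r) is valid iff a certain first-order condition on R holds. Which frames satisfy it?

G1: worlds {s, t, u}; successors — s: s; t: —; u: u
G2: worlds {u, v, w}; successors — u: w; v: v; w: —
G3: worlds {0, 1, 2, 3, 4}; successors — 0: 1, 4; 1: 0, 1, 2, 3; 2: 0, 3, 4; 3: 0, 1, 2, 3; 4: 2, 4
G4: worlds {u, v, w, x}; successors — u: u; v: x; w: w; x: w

This is the axiom for shift-reflexivity; its first-order frame correspondent is ∀x ∀y (Rxy → Ryy).
G1: condition met.
G2: fails — Ruw but not Rww.
G3: fails — R10 but not R00.
G4: fails — Rvx but not Rxx.

G1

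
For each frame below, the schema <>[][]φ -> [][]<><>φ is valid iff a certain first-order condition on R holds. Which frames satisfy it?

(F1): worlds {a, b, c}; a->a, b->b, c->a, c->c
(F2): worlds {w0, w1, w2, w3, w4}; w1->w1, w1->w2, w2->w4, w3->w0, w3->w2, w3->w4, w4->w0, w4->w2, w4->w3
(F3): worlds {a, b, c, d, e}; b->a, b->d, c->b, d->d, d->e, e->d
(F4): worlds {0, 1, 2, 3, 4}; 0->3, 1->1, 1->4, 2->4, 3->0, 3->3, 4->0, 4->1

Frame correspondent (Sahlqvist): forall x forall y forall z ((xRy & x R^2 z) -> exists w (y R^2 w & z R^2 w)) — i.e. a generalized confluence (Geach) condition.
(F1): condition met.
(F2): fails — w2Rw4, w2R²w0 but no w with w4R²w and w0R²w.
(F3): fails — bRa, bR²d but no w with aR²w and dR²w.
(F4): condition met.
Valid on: (F1), (F4).

(F1), (F4)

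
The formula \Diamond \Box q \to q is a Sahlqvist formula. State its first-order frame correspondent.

Symmetry

This is a form of the B axiom.
It corresponds to symmetry: \forall x \forall y (Rxy \to Ryx).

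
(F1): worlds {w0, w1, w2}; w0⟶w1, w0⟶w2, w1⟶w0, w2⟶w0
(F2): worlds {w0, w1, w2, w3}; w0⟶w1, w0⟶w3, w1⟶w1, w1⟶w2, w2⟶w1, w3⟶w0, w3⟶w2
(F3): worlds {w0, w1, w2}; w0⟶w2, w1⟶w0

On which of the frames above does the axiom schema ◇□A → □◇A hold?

(F1), (F2)

This is the axiom for convergence; its first-order frame correspondent is ∀x ∀y ∀z (Rxy ∧ Rxz → ∃w (Ryw ∧ Rzw)).
(F1): ✓.
(F2): ✓.
(F3): fails — Rw0w2 and Rw0w2 but w2 and w2 have no common successor.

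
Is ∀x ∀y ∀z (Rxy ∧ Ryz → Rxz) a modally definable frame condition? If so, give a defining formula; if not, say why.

Yes — defined by □p → □□p

This is a Sahlqvist condition; the 4 axiom □p → □□p defines it.
Suppose □p→□□p is valid. Take Rxy, Ryz and set V(p)={w : Rxw}. Then □p at x, so □□p at x, so □p at y, so p at z, i.e. Rxz.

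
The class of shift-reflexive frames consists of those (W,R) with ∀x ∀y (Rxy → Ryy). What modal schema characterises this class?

□(□p → p)

A defining formula is □(□p → p) (the T□ axiom).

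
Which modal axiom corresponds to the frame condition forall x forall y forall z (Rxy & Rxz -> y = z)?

This is partial functionality; the standard corresponding axiom is CD: ◇ψ → □ψ.
Suppose ◇ψ→□ψ is valid. Take Rxy, Rxz and set V(ψ)={y}. Then ◇ψ at x, so □ψ at x, so ψ at z, i.e. z=y.

◇ψ → □ψ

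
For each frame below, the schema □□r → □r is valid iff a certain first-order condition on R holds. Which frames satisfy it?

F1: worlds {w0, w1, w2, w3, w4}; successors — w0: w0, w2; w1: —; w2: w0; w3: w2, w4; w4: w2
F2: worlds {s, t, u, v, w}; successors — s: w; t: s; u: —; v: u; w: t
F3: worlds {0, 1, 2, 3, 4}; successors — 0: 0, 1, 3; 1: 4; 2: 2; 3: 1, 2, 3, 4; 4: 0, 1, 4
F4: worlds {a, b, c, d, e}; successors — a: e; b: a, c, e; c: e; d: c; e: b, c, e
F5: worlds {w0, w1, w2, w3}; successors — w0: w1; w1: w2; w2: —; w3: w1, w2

F3

This is the axiom for density; its first-order frame correspondent is ∀x ∀y (Rxy → ∃z (Rxz ∧ Rzy)).
F1: fails — Rw4w2 but no z with Rw4z and Rzw2.
F2: fails — Rvu but no z with Rvz and Rzu.
F3: holds.
F4: fails — Rdc but no z with Rdz and Rzc.
F5: fails — Rw1w2 but no z with Rw1z and Rzw2.
Valid on: F3.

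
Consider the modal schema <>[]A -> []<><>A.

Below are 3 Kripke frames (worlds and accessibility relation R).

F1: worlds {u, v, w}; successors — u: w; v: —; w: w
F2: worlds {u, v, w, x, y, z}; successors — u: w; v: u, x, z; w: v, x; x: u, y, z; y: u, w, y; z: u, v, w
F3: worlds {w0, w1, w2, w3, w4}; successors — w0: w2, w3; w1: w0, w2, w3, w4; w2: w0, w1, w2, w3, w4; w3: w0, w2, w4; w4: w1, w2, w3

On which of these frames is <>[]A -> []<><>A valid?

The schema corresponds to a generalized confluence (Geach) condition: forall x forall y forall z ((xRy & xRz) -> exists w (yRw & z R^2 w)).
F1: ✓.
F2: fails — vRu, vRu but no t with uRt and uR²t.
F3: ✓.

F1, F3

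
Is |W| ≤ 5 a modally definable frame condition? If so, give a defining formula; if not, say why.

Any modally definable frame class is closed under disjoint unions.
Any modal formula valid on each of 6 disjoint one-world frames is valid on their disjoint union (validity is preserved under disjoint unions). Each one-world frame has |W|=1≤5, but the union has |W|=6.
So the class is not modally definable.

No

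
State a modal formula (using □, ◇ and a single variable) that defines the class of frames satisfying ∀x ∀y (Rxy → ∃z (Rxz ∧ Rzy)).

A defining formula is □□ψ → □ψ (the C4 axiom).
Suppose □□ψ→□ψ is valid. Take Rxy and set V(ψ)={w : xR²w}. Then □□ψ at x, so □ψ at x, so ψ at y, i.e. ∃z(Rxz∧Rzy).

□□ψ → □ψ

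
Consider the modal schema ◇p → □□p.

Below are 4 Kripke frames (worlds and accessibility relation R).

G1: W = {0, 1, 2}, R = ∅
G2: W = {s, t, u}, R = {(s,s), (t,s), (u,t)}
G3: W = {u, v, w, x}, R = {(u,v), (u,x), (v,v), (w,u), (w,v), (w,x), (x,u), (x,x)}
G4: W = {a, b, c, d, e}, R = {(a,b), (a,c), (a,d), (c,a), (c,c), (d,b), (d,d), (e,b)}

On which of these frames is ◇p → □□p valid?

G1

The schema corresponds to a generalized confluence (Geach) condition: ∀x ∀y ∀z ((xRy ∧ xR²z) → ∃w (y = w ∧ z = w)).
G1: satisfies the condition.
G2: fails — uRt, uR²s but t ≠ s.
G3: fails — uRv, uR²u but v ≠ u.
G4: fails — aRb, aR²a but b ≠ a.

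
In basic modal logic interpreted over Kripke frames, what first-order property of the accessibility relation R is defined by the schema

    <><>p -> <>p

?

transitivity: forall x forall y forall z (Rxy & Ryz -> Rxz)

Replacing p by ¬p and contraposing gives the equivalent schema □p → □□p.
Suppose □p→□□p is valid. Take Rxy, Ryz and set V(p)={w : Rxw}. Then □p at x, so □□p at x, so □p at y, so p at z, i.e. Rxz.
Conversely, any frame satisfying forall x forall y forall z (Rxy & Ryz -> Rxz) validates the schema.
So the correspondent is transitivity.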